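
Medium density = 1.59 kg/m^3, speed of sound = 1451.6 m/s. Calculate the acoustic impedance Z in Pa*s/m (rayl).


Given values:
  rho = 1.59 kg/m^3
  c = 1451.6 m/s
Formula: Z = rho * c
Z = 1.59 * 1451.6
Z = 2308.04

2308.04 rayl


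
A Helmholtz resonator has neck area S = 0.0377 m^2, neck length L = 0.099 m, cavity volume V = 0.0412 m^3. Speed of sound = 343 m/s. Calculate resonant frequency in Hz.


Given values:
  S = 0.0377 m^2, L = 0.099 m, V = 0.0412 m^3, c = 343 m/s
Formula: f = (c / (2*pi)) * sqrt(S / (V * L))
Compute V * L = 0.0412 * 0.099 = 0.0040788
Compute S / (V * L) = 0.0377 / 0.0040788 = 9.2429
Compute sqrt(9.2429) = 3.040214
Compute c / (2*pi) = 343 / 6.283185 = 54.590148
f = 54.590148 * 3.040214 = 165.97

165.97 Hz


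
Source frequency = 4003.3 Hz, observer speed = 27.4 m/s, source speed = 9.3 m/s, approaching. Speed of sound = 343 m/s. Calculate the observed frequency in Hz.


Given values:
  f_s = 4003.3 Hz, v_o = 27.4 m/s, v_s = 9.3 m/s
  Direction: approaching
Formula: f_o = f_s * (c + v_o) / (c - v_s)
Numerator: c + v_o = 343 + 27.4 = 370.4
Denominator: c - v_s = 343 - 9.3 = 333.7
f_o = 4003.3 * 370.4 / 333.7 = 4443.58

4443.58 Hz


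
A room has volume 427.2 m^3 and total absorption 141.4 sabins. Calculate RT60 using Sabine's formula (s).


Given values:
  V = 427.2 m^3
  A = 141.4 sabins
Formula: RT60 = 0.161 * V / A
Numerator: 0.161 * 427.2 = 68.7792
RT60 = 68.7792 / 141.4 = 0.486

0.486 s


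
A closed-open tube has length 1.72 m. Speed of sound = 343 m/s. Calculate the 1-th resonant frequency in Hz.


Given values:
  Tube type: closed-open, L = 1.72 m, c = 343 m/s, n = 1
Formula: f_n = (2n - 1) * c / (4 * L)
Compute 2n - 1 = 2*1 - 1 = 1
Compute 4 * L = 4 * 1.72 = 6.88
f = 1 * 343 / 6.88
f = 49.85

49.85 Hz


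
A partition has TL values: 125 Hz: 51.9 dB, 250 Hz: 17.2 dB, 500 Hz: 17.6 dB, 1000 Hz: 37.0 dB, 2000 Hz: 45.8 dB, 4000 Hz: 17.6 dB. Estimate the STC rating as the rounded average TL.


Given TL values at each frequency:
  125 Hz: 51.9 dB
  250 Hz: 17.2 dB
  500 Hz: 17.6 dB
  1000 Hz: 37.0 dB
  2000 Hz: 45.8 dB
  4000 Hz: 17.6 dB
Formula: STC ~ round(average of TL values)
Sum = 51.9 + 17.2 + 17.6 + 37.0 + 45.8 + 17.6 = 187.1
Average = 187.1 / 6 = 31.18
Rounded: 31

31


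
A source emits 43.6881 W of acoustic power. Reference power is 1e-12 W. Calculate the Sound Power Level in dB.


Given values:
  W = 43.6881 W
  W_ref = 1e-12 W
Formula: SWL = 10 * log10(W / W_ref)
Compute ratio: W / W_ref = 43688100000000
Compute log10: log10(43688100000000) = 13.640363
Multiply: SWL = 10 * 13.640363 = 136.4

136.4 dB


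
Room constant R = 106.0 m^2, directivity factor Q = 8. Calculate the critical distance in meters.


Given values:
  R = 106.0 m^2, Q = 8
Formula: d_c = 0.141 * sqrt(Q * R)
Compute Q * R = 8 * 106.0 = 848.0
Compute sqrt(848.0) = 29.1204
d_c = 0.141 * 29.1204 = 4.106

4.106 m


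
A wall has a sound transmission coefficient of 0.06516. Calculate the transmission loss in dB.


Given values:
  tau = 0.06516
Formula: TL = 10 * log10(1 / tau)
Compute 1 / tau = 1 / 0.06516 = 15.3468
Compute log10(15.3468) = 1.186018
TL = 10 * 1.186018 = 11.86

11.86 dB


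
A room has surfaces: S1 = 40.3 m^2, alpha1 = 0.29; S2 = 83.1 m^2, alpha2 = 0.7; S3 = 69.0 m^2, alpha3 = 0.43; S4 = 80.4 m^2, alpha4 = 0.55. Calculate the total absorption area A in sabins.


Given surfaces:
  Surface 1: 40.3 * 0.29 = 11.687
  Surface 2: 83.1 * 0.7 = 58.17
  Surface 3: 69.0 * 0.43 = 29.67
  Surface 4: 80.4 * 0.55 = 44.22
Formula: A = sum(Si * alpha_i)
A = 11.687 + 58.17 + 29.67 + 44.22
A = 143.75

143.75 sabins


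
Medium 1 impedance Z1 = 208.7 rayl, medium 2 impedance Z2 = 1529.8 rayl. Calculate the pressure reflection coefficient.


Given values:
  Z1 = 208.7 rayl, Z2 = 1529.8 rayl
Formula: R = (Z2 - Z1) / (Z2 + Z1)
Numerator: Z2 - Z1 = 1529.8 - 208.7 = 1321.1
Denominator: Z2 + Z1 = 1529.8 + 208.7 = 1738.5
R = 1321.1 / 1738.5 = 0.7599

0.7599


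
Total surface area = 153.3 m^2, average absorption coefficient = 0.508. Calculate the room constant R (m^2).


Given values:
  S = 153.3 m^2, alpha = 0.508
Formula: R = S * alpha / (1 - alpha)
Numerator: 153.3 * 0.508 = 77.8764
Denominator: 1 - 0.508 = 0.492
R = 77.8764 / 0.492 = 158.29

158.29 m^2


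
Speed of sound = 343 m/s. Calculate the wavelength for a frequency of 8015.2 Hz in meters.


Given values:
  c = 343 m/s, f = 8015.2 Hz
Formula: lambda = c / f
lambda = 343 / 8015.2
lambda = 0.0428

0.0428 m


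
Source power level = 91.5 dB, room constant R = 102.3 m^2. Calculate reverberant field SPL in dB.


Given values:
  Lw = 91.5 dB, R = 102.3 m^2
Formula: SPL = Lw + 10 * log10(4 / R)
Compute 4 / R = 4 / 102.3 = 0.039101
Compute 10 * log10(0.039101) = -14.0781
SPL = 91.5 + (-14.0781) = 77.42

77.42 dB


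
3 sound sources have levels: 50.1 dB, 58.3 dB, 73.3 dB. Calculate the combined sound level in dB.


Formula: L_total = 10 * log10( sum(10^(Li/10)) )
  Source 1: 10^(50.1/10) = 102329.2992
  Source 2: 10^(58.3/10) = 676082.9754
  Source 3: 10^(73.3/10) = 21379620.895
Sum of linear values = 22158033.1696
L_total = 10 * log10(22158033.1696) = 73.46

73.46 dB


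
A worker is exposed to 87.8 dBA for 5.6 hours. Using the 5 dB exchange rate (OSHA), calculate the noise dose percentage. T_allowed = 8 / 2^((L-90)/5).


Given values:
  L = 87.8 dBA, T = 5.6 hours
Formula: T_allowed = 8 / 2^((L - 90) / 5)
Compute exponent: (87.8 - 90) / 5 = -0.44
Compute 2^(-0.44) = 0.737135
T_allowed = 8 / 0.737135 = 10.852829 hours
Dose = (T / T_allowed) * 100
Dose = (5.6 / 10.852829) * 100 = 51.6

51.6 %


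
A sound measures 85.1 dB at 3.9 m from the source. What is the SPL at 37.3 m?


Given values:
  SPL1 = 85.1 dB, r1 = 3.9 m, r2 = 37.3 m
Formula: SPL2 = SPL1 - 20 * log10(r2 / r1)
Compute ratio: r2 / r1 = 37.3 / 3.9 = 9.5641
Compute log10: log10(9.5641) = 0.980644
Compute drop: 20 * 0.980644 = 19.6129
SPL2 = 85.1 - 19.6129 = 65.49

65.49 dB


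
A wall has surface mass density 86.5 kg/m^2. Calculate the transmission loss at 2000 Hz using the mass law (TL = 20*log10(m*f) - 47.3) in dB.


Given values:
  m = 86.5 kg/m^2, f = 2000 Hz
Formula: TL = 20 * log10(m * f) - 47.3
Compute m * f = 86.5 * 2000 = 173000.0
Compute log10(173000.0) = 5.238046
Compute 20 * 5.238046 = 104.7609
TL = 104.7609 - 47.3 = 57.46

57.46 dB


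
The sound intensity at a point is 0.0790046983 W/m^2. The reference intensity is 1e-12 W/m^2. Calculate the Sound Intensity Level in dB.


Given values:
  I = 0.0790046983 W/m^2
  I_ref = 1e-12 W/m^2
Formula: SIL = 10 * log10(I / I_ref)
Compute ratio: I / I_ref = 79004698300
Compute log10: log10(79004698300) = 10.897653
Multiply: SIL = 10 * 10.897653 = 108.98

108.98 dB


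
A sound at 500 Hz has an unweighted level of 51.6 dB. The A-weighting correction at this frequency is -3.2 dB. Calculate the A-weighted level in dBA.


Given values:
  SPL = 51.6 dB
  A-weighting at 500 Hz = -3.2 dB
Formula: L_A = SPL + A_weight
L_A = 51.6 + (-3.2)
L_A = 48.4

48.4 dBA


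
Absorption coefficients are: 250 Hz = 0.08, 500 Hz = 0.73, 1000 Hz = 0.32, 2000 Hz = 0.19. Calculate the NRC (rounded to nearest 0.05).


Given values:
  a_250 = 0.08, a_500 = 0.73
  a_1000 = 0.32, a_2000 = 0.19
Formula: NRC = (a250 + a500 + a1000 + a2000) / 4
Sum = 0.08 + 0.73 + 0.32 + 0.19 = 1.32
NRC = 1.32 / 4 = 0.33
Rounded to nearest 0.05: 0.35

0.35


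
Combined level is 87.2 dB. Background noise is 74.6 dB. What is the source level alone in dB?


Given values:
  L_total = 87.2 dB, L_bg = 74.6 dB
Formula: L_source = 10 * log10(10^(L_total/10) - 10^(L_bg/10))
Convert to linear:
  10^(87.2/10) = 524807460.2498
  10^(74.6/10) = 28840315.0313
Difference: 524807460.2498 - 28840315.0313 = 495967145.2185
L_source = 10 * log10(495967145.2185) = 86.95

86.95 dB


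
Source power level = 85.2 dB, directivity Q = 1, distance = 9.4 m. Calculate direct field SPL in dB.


Given values:
  Lw = 85.2 dB, Q = 1, r = 9.4 m
Formula: SPL = Lw + 10 * log10(Q / (4 * pi * r^2))
Compute 4 * pi * r^2 = 4 * pi * 9.4^2 = 1110.3645
Compute Q / denom = 1 / 1110.3645 = 0.00090061
Compute 10 * log10(0.00090061) = -30.4546
SPL = 85.2 + (-30.4546) = 54.75

54.75 dB


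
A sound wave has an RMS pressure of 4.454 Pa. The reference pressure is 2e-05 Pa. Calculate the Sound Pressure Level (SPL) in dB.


Given values:
  p = 4.454 Pa
  p_ref = 2e-05 Pa
Formula: SPL = 20 * log10(p / p_ref)
Compute ratio: p / p_ref = 4.454 / 2e-05 = 222700
Compute log10: log10(222700) = 5.34772
Multiply: SPL = 20 * 5.34772 = 106.95

106.95 dB


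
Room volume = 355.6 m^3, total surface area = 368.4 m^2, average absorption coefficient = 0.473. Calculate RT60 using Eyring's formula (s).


Given values:
  V = 355.6 m^3, S = 368.4 m^2, alpha = 0.473
Formula: RT60 = 0.161 * V / (-S * ln(1 - alpha))
Compute ln(1 - 0.473) = ln(0.527) = -0.640555
Denominator: -368.4 * -0.640555 = 235.9805
Numerator: 0.161 * 355.6 = 57.2516
RT60 = 57.2516 / 235.9805 = 0.243

0.243 s


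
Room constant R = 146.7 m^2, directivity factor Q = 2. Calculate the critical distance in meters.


Given values:
  R = 146.7 m^2, Q = 2
Formula: d_c = 0.141 * sqrt(Q * R)
Compute Q * R = 2 * 146.7 = 293.4
Compute sqrt(293.4) = 17.1289
d_c = 0.141 * 17.1289 = 2.415

2.415 m


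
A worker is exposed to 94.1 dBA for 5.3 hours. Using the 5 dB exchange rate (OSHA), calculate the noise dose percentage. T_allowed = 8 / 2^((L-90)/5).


Given values:
  L = 94.1 dBA, T = 5.3 hours
Formula: T_allowed = 8 / 2^((L - 90) / 5)
Compute exponent: (94.1 - 90) / 5 = 0.82
Compute 2^(0.82) = 1.765406
T_allowed = 8 / 1.765406 = 4.531536 hours
Dose = (T / T_allowed) * 100
Dose = (5.3 / 4.531536) * 100 = 116.96

116.96 %


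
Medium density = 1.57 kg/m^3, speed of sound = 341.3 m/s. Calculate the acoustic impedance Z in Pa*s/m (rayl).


Given values:
  rho = 1.57 kg/m^3
  c = 341.3 m/s
Formula: Z = rho * c
Z = 1.57 * 341.3
Z = 535.84

535.84 rayl


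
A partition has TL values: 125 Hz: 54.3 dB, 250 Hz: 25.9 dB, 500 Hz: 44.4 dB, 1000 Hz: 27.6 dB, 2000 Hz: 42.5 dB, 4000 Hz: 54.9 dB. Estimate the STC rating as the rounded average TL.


Given TL values at each frequency:
  125 Hz: 54.3 dB
  250 Hz: 25.9 dB
  500 Hz: 44.4 dB
  1000 Hz: 27.6 dB
  2000 Hz: 42.5 dB
  4000 Hz: 54.9 dB
Formula: STC ~ round(average of TL values)
Sum = 54.3 + 25.9 + 44.4 + 27.6 + 42.5 + 54.9 = 249.6
Average = 249.6 / 6 = 41.6
Rounded: 42

42


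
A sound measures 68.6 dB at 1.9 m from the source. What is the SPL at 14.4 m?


Given values:
  SPL1 = 68.6 dB, r1 = 1.9 m, r2 = 14.4 m
Formula: SPL2 = SPL1 - 20 * log10(r2 / r1)
Compute ratio: r2 / r1 = 14.4 / 1.9 = 7.5789
Compute log10: log10(7.5789) = 0.879606
Compute drop: 20 * 0.879606 = 17.5921
SPL2 = 68.6 - 17.5921 = 51.01

51.01 dB


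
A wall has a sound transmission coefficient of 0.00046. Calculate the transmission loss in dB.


Given values:
  tau = 0.00046
Formula: TL = 10 * log10(1 / tau)
Compute 1 / tau = 1 / 0.00046 = 2173.913
Compute log10(2173.913) = 3.337242
TL = 10 * 3.337242 = 33.37

33.37 dB


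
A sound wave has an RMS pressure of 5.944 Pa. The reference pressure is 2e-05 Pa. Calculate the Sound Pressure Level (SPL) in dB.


Given values:
  p = 5.944 Pa
  p_ref = 2e-05 Pa
Formula: SPL = 20 * log10(p / p_ref)
Compute ratio: p / p_ref = 5.944 / 2e-05 = 297200
Compute log10: log10(297200) = 5.473049
Multiply: SPL = 20 * 5.473049 = 109.46

109.46 dB


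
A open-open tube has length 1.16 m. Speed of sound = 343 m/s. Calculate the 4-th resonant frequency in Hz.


Given values:
  Tube type: open-open, L = 1.16 m, c = 343 m/s, n = 4
Formula: f_n = n * c / (2 * L)
Compute 2 * L = 2 * 1.16 = 2.32
f = 4 * 343 / 2.32
f = 591.38

591.38 Hz


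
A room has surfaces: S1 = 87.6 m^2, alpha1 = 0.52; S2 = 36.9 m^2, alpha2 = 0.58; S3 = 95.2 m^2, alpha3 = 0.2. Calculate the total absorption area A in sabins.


Given surfaces:
  Surface 1: 87.6 * 0.52 = 45.552
  Surface 2: 36.9 * 0.58 = 21.402
  Surface 3: 95.2 * 0.2 = 19.04
Formula: A = sum(Si * alpha_i)
A = 45.552 + 21.402 + 19.04
A = 85.99

85.99 sabins


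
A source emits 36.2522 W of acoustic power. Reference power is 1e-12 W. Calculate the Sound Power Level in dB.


Given values:
  W = 36.2522 W
  W_ref = 1e-12 W
Formula: SWL = 10 * log10(W / W_ref)
Compute ratio: W / W_ref = 36252200000000
Compute log10: log10(36252200000000) = 13.559334
Multiply: SWL = 10 * 13.559334 = 135.59

135.59 dB


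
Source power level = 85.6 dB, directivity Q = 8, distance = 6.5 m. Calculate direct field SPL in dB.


Given values:
  Lw = 85.6 dB, Q = 8, r = 6.5 m
Formula: SPL = Lw + 10 * log10(Q / (4 * pi * r^2))
Compute 4 * pi * r^2 = 4 * pi * 6.5^2 = 530.9292
Compute Q / denom = 8 / 530.9292 = 0.01506792
Compute 10 * log10(0.01506792) = -18.2195
SPL = 85.6 + (-18.2195) = 67.38

67.38 dB


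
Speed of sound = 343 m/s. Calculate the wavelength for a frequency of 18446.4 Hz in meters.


Given values:
  c = 343 m/s, f = 18446.4 Hz
Formula: lambda = c / f
lambda = 343 / 18446.4
lambda = 0.0186

0.0186 m


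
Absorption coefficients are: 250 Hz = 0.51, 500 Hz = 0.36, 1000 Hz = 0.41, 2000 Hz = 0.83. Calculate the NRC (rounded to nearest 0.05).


Given values:
  a_250 = 0.51, a_500 = 0.36
  a_1000 = 0.41, a_2000 = 0.83
Formula: NRC = (a250 + a500 + a1000 + a2000) / 4
Sum = 0.51 + 0.36 + 0.41 + 0.83 = 2.11
NRC = 2.11 / 4 = 0.5275
Rounded to nearest 0.05: 0.55

0.55


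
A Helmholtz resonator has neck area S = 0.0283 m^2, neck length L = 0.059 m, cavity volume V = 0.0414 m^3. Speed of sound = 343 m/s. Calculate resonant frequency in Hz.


Given values:
  S = 0.0283 m^2, L = 0.059 m, V = 0.0414 m^3, c = 343 m/s
Formula: f = (c / (2*pi)) * sqrt(S / (V * L))
Compute V * L = 0.0414 * 0.059 = 0.0024426
Compute S / (V * L) = 0.0283 / 0.0024426 = 11.586
Compute sqrt(11.586) = 3.403821
Compute c / (2*pi) = 343 / 6.283185 = 54.590148
f = 54.590148 * 3.403821 = 185.82

185.82 Hz


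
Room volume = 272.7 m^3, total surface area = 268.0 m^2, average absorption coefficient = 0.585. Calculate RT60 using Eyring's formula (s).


Given values:
  V = 272.7 m^3, S = 268.0 m^2, alpha = 0.585
Formula: RT60 = 0.161 * V / (-S * ln(1 - alpha))
Compute ln(1 - 0.585) = ln(0.415) = -0.879477
Denominator: -268.0 * -0.879477 = 235.6998
Numerator: 0.161 * 272.7 = 43.9047
RT60 = 43.9047 / 235.6998 = 0.186

0.186 s


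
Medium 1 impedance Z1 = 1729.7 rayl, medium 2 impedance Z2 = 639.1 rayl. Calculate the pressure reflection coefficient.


Given values:
  Z1 = 1729.7 rayl, Z2 = 639.1 rayl
Formula: R = (Z2 - Z1) / (Z2 + Z1)
Numerator: Z2 - Z1 = 639.1 - 1729.7 = -1090.6
Denominator: Z2 + Z1 = 639.1 + 1729.7 = 2368.8
R = -1090.6 / 2368.8 = -0.4604

-0.4604


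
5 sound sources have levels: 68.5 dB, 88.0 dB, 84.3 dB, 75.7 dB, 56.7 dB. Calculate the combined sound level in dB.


Formula: L_total = 10 * log10( sum(10^(Li/10)) )
  Source 1: 10^(68.5/10) = 7079457.8438
  Source 2: 10^(88.0/10) = 630957344.4802
  Source 3: 10^(84.3/10) = 269153480.3927
  Source 4: 10^(75.7/10) = 37153522.9097
  Source 5: 10^(56.7/10) = 467735.1413
Sum of linear values = 944811540.7677
L_total = 10 * log10(944811540.7677) = 89.75

89.75 dB


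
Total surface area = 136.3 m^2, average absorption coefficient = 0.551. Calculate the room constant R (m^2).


Given values:
  S = 136.3 m^2, alpha = 0.551
Formula: R = S * alpha / (1 - alpha)
Numerator: 136.3 * 0.551 = 75.1013
Denominator: 1 - 0.551 = 0.449
R = 75.1013 / 0.449 = 167.26

167.26 m^2


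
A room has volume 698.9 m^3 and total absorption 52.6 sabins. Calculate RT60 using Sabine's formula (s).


Given values:
  V = 698.9 m^3
  A = 52.6 sabins
Formula: RT60 = 0.161 * V / A
Numerator: 0.161 * 698.9 = 112.5229
RT60 = 112.5229 / 52.6 = 2.139

2.139 s


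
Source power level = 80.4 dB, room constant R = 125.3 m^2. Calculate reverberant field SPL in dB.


Given values:
  Lw = 80.4 dB, R = 125.3 m^2
Formula: SPL = Lw + 10 * log10(4 / R)
Compute 4 / R = 4 / 125.3 = 0.031923
Compute 10 * log10(0.031923) = -14.959
SPL = 80.4 + (-14.959) = 65.44

65.44 dB


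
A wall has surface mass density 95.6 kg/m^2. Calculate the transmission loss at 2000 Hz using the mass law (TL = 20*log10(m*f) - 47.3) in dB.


Given values:
  m = 95.6 kg/m^2, f = 2000 Hz
Formula: TL = 20 * log10(m * f) - 47.3
Compute m * f = 95.6 * 2000 = 191200.0
Compute log10(191200.0) = 5.281488
Compute 20 * 5.281488 = 105.6298
TL = 105.6298 - 47.3 = 58.33

58.33 dB


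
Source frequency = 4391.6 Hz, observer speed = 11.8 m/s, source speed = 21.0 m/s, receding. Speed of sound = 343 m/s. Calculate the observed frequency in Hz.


Given values:
  f_s = 4391.6 Hz, v_o = 11.8 m/s, v_s = 21.0 m/s
  Direction: receding
Formula: f_o = f_s * (c - v_o) / (c + v_s)
Numerator: c - v_o = 343 - 11.8 = 331.2
Denominator: c + v_s = 343 + 21.0 = 364.0
f_o = 4391.6 * 331.2 / 364.0 = 3995.87

3995.87 Hz


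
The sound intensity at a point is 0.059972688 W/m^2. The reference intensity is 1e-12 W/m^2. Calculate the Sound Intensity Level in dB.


Given values:
  I = 0.059972688 W/m^2
  I_ref = 1e-12 W/m^2
Formula: SIL = 10 * log10(I / I_ref)
Compute ratio: I / I_ref = 59972688000
Compute log10: log10(59972688000) = 10.777954
Multiply: SIL = 10 * 10.777954 = 107.78

107.78 dB


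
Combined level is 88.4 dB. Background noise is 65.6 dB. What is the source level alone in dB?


Given values:
  L_total = 88.4 dB, L_bg = 65.6 dB
Formula: L_source = 10 * log10(10^(L_total/10) - 10^(L_bg/10))
Convert to linear:
  10^(88.4/10) = 691830970.9189
  10^(65.6/10) = 3630780.5477
Difference: 691830970.9189 - 3630780.5477 = 688200190.3712
L_source = 10 * log10(688200190.3712) = 88.38

88.38 dB


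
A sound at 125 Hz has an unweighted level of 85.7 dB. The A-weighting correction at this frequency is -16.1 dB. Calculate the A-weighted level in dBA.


Given values:
  SPL = 85.7 dB
  A-weighting at 125 Hz = -16.1 dB
Formula: L_A = SPL + A_weight
L_A = 85.7 + (-16.1)
L_A = 69.6

69.6 dBA


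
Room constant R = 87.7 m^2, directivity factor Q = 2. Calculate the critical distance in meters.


Given values:
  R = 87.7 m^2, Q = 2
Formula: d_c = 0.141 * sqrt(Q * R)
Compute Q * R = 2 * 87.7 = 175.4
Compute sqrt(175.4) = 13.2439
d_c = 0.141 * 13.2439 = 1.867

1.867 m


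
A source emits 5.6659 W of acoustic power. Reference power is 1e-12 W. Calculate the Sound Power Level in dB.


Given values:
  W = 5.6659 W
  W_ref = 1e-12 W
Formula: SWL = 10 * log10(W / W_ref)
Compute ratio: W / W_ref = 5665900000000
Compute log10: log10(5665900000000) = 12.753269
Multiply: SWL = 10 * 12.753269 = 127.53

127.53 dB


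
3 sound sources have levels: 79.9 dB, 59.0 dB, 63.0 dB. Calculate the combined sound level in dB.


Formula: L_total = 10 * log10( sum(10^(Li/10)) )
  Source 1: 10^(79.9/10) = 97723722.0956
  Source 2: 10^(59.0/10) = 794328.2347
  Source 3: 10^(63.0/10) = 1995262.315
Sum of linear values = 100513312.6453
L_total = 10 * log10(100513312.6453) = 80.02

80.02 dB


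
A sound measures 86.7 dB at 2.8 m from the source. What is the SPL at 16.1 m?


Given values:
  SPL1 = 86.7 dB, r1 = 2.8 m, r2 = 16.1 m
Formula: SPL2 = SPL1 - 20 * log10(r2 / r1)
Compute ratio: r2 / r1 = 16.1 / 2.8 = 5.75
Compute log10: log10(5.75) = 0.759668
Compute drop: 20 * 0.759668 = 15.1934
SPL2 = 86.7 - 15.1934 = 71.51

71.51 dB


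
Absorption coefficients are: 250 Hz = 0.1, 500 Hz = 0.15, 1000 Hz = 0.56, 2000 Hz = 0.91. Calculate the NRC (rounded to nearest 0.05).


Given values:
  a_250 = 0.1, a_500 = 0.15
  a_1000 = 0.56, a_2000 = 0.91
Formula: NRC = (a250 + a500 + a1000 + a2000) / 4
Sum = 0.1 + 0.15 + 0.56 + 0.91 = 1.72
NRC = 1.72 / 4 = 0.43
Rounded to nearest 0.05: 0.45

0.45


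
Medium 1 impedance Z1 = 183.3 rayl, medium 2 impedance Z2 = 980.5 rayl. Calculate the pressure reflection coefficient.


Given values:
  Z1 = 183.3 rayl, Z2 = 980.5 rayl
Formula: R = (Z2 - Z1) / (Z2 + Z1)
Numerator: Z2 - Z1 = 980.5 - 183.3 = 797.2
Denominator: Z2 + Z1 = 980.5 + 183.3 = 1163.8
R = 797.2 / 1163.8 = 0.685

0.685


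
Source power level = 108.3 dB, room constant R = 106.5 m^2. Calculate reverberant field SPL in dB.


Given values:
  Lw = 108.3 dB, R = 106.5 m^2
Formula: SPL = Lw + 10 * log10(4 / R)
Compute 4 / R = 4 / 106.5 = 0.037559
Compute 10 * log10(0.037559) = -14.2529
SPL = 108.3 + (-14.2529) = 94.05

94.05 dB


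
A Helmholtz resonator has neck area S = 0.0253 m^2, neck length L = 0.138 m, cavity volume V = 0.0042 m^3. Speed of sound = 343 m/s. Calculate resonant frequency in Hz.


Given values:
  S = 0.0253 m^2, L = 0.138 m, V = 0.0042 m^3, c = 343 m/s
Formula: f = (c / (2*pi)) * sqrt(S / (V * L))
Compute V * L = 0.0042 * 0.138 = 0.0005796
Compute S / (V * L) = 0.0253 / 0.0005796 = 43.6508
Compute sqrt(43.6508) = 6.606875
Compute c / (2*pi) = 343 / 6.283185 = 54.590148
f = 54.590148 * 6.606875 = 360.67

360.67 Hz


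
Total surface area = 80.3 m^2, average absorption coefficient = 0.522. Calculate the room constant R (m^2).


Given values:
  S = 80.3 m^2, alpha = 0.522
Formula: R = S * alpha / (1 - alpha)
Numerator: 80.3 * 0.522 = 41.9166
Denominator: 1 - 0.522 = 0.478
R = 41.9166 / 0.478 = 87.69

87.69 m^2


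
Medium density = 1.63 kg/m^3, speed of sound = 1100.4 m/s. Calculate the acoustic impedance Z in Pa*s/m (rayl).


Given values:
  rho = 1.63 kg/m^3
  c = 1100.4 m/s
Formula: Z = rho * c
Z = 1.63 * 1100.4
Z = 1793.65

1793.65 rayl


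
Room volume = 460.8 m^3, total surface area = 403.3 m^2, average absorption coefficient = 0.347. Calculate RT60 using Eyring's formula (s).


Given values:
  V = 460.8 m^3, S = 403.3 m^2, alpha = 0.347
Formula: RT60 = 0.161 * V / (-S * ln(1 - alpha))
Compute ln(1 - 0.347) = ln(0.653) = -0.426178
Denominator: -403.3 * -0.426178 = 171.8776
Numerator: 0.161 * 460.8 = 74.1888
RT60 = 74.1888 / 171.8776 = 0.432

0.432 s


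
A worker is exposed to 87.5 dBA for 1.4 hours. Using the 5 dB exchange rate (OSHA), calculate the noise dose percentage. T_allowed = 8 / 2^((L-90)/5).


Given values:
  L = 87.5 dBA, T = 1.4 hours
Formula: T_allowed = 8 / 2^((L - 90) / 5)
Compute exponent: (87.5 - 90) / 5 = -0.5
Compute 2^(-0.5) = 0.707107
T_allowed = 8 / 0.707107 = 11.313705 hours
Dose = (T / T_allowed) * 100
Dose = (1.4 / 11.313705) * 100 = 12.37

12.37 %


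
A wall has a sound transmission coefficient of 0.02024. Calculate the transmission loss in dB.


Given values:
  tau = 0.02024
Formula: TL = 10 * log10(1 / tau)
Compute 1 / tau = 1 / 0.02024 = 49.4071
Compute log10(49.4071) = 1.693789
TL = 10 * 1.693789 = 16.94

16.94 dB


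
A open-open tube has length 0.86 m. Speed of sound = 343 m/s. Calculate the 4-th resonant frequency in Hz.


Given values:
  Tube type: open-open, L = 0.86 m, c = 343 m/s, n = 4
Formula: f_n = n * c / (2 * L)
Compute 2 * L = 2 * 0.86 = 1.72
f = 4 * 343 / 1.72
f = 797.67

797.67 Hz


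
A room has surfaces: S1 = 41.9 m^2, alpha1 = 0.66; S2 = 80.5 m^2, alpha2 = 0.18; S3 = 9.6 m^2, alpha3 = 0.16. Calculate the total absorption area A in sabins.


Given surfaces:
  Surface 1: 41.9 * 0.66 = 27.654
  Surface 2: 80.5 * 0.18 = 14.49
  Surface 3: 9.6 * 0.16 = 1.536
Formula: A = sum(Si * alpha_i)
A = 27.654 + 14.49 + 1.536
A = 43.68

43.68 sabins


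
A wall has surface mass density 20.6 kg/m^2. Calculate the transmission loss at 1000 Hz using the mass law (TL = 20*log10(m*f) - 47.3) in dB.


Given values:
  m = 20.6 kg/m^2, f = 1000 Hz
Formula: TL = 20 * log10(m * f) - 47.3
Compute m * f = 20.6 * 1000 = 20600.0
Compute log10(20600.0) = 4.313867
Compute 20 * 4.313867 = 86.2773
TL = 86.2773 - 47.3 = 38.98

38.98 dB


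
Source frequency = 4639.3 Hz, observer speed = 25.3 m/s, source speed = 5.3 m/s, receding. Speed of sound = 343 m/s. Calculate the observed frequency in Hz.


Given values:
  f_s = 4639.3 Hz, v_o = 25.3 m/s, v_s = 5.3 m/s
  Direction: receding
Formula: f_o = f_s * (c - v_o) / (c + v_s)
Numerator: c - v_o = 343 - 25.3 = 317.7
Denominator: c + v_s = 343 + 5.3 = 348.3
f_o = 4639.3 * 317.7 / 348.3 = 4231.71

4231.71 Hz


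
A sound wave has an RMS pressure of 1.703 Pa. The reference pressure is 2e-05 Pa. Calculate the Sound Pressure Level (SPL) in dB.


Given values:
  p = 1.703 Pa
  p_ref = 2e-05 Pa
Formula: SPL = 20 * log10(p / p_ref)
Compute ratio: p / p_ref = 1.703 / 2e-05 = 85150
Compute log10: log10(85150) = 4.930185
Multiply: SPL = 20 * 4.930185 = 98.6

98.6 dB


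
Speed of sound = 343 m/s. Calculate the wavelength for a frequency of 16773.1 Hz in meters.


Given values:
  c = 343 m/s, f = 16773.1 Hz
Formula: lambda = c / f
lambda = 343 / 16773.1
lambda = 0.0204

0.0204 m


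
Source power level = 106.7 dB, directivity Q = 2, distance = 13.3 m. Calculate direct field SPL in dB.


Given values:
  Lw = 106.7 dB, Q = 2, r = 13.3 m
Formula: SPL = Lw + 10 * log10(Q / (4 * pi * r^2))
Compute 4 * pi * r^2 = 4 * pi * 13.3^2 = 2222.8653
Compute Q / denom = 2 / 2222.8653 = 0.00089974
Compute 10 * log10(0.00089974) = -30.4588
SPL = 106.7 + (-30.4588) = 76.24

76.24 dB


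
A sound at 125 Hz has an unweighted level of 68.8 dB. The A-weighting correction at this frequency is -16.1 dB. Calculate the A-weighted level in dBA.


Given values:
  SPL = 68.8 dB
  A-weighting at 125 Hz = -16.1 dB
Formula: L_A = SPL + A_weight
L_A = 68.8 + (-16.1)
L_A = 52.7

52.7 dBA


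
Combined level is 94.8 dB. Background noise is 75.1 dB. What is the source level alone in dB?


Given values:
  L_total = 94.8 dB, L_bg = 75.1 dB
Formula: L_source = 10 * log10(10^(L_total/10) - 10^(L_bg/10))
Convert to linear:
  10^(94.8/10) = 3019951720.402
  10^(75.1/10) = 32359365.693
Difference: 3019951720.402 - 32359365.693 = 2987592354.709
L_source = 10 * log10(2987592354.709) = 94.75

94.75 dB


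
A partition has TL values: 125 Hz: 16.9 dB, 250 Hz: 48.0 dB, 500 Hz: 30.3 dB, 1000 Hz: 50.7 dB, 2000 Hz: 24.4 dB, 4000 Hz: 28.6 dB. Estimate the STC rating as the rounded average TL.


Given TL values at each frequency:
  125 Hz: 16.9 dB
  250 Hz: 48.0 dB
  500 Hz: 30.3 dB
  1000 Hz: 50.7 dB
  2000 Hz: 24.4 dB
  4000 Hz: 28.6 dB
Formula: STC ~ round(average of TL values)
Sum = 16.9 + 48.0 + 30.3 + 50.7 + 24.4 + 28.6 = 198.9
Average = 198.9 / 6 = 33.15
Rounded: 33

33


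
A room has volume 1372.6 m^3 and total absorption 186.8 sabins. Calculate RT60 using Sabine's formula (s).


Given values:
  V = 1372.6 m^3
  A = 186.8 sabins
Formula: RT60 = 0.161 * V / A
Numerator: 0.161 * 1372.6 = 220.9886
RT60 = 220.9886 / 186.8 = 1.183

1.183 s


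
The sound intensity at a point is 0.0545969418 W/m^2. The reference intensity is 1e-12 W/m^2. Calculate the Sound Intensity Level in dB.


Given values:
  I = 0.0545969418 W/m^2
  I_ref = 1e-12 W/m^2
Formula: SIL = 10 * log10(I / I_ref)
Compute ratio: I / I_ref = 54596941800
Compute log10: log10(54596941800) = 10.737168
Multiply: SIL = 10 * 10.737168 = 107.37

107.37 dB


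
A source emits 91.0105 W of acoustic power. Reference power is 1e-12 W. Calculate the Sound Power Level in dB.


Given values:
  W = 91.0105 W
  W_ref = 1e-12 W
Formula: SWL = 10 * log10(W / W_ref)
Compute ratio: W / W_ref = 91010500000000
Compute log10: log10(91010500000000) = 13.959092
Multiply: SWL = 10 * 13.959092 = 139.59

139.59 dB


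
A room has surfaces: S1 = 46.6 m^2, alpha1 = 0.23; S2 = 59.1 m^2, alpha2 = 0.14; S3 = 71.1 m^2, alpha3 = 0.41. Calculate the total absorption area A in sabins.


Given surfaces:
  Surface 1: 46.6 * 0.23 = 10.718
  Surface 2: 59.1 * 0.14 = 8.274
  Surface 3: 71.1 * 0.41 = 29.151
Formula: A = sum(Si * alpha_i)
A = 10.718 + 8.274 + 29.151
A = 48.14

48.14 sabins


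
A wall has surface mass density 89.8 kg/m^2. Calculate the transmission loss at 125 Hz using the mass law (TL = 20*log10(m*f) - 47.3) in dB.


Given values:
  m = 89.8 kg/m^2, f = 125 Hz
Formula: TL = 20 * log10(m * f) - 47.3
Compute m * f = 89.8 * 125 = 11225.0
Compute log10(11225.0) = 4.050186
Compute 20 * 4.050186 = 81.0037
TL = 81.0037 - 47.3 = 33.7

33.7 dB


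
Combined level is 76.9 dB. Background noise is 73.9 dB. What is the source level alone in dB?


Given values:
  L_total = 76.9 dB, L_bg = 73.9 dB
Formula: L_source = 10 * log10(10^(L_total/10) - 10^(L_bg/10))
Convert to linear:
  10^(76.9/10) = 48977881.9368
  10^(73.9/10) = 24547089.1569
Difference: 48977881.9368 - 24547089.1569 = 24430792.7799
L_source = 10 * log10(24430792.7799) = 73.88

73.88 dB


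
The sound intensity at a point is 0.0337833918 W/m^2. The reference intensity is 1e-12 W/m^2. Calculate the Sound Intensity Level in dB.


Given values:
  I = 0.0337833918 W/m^2
  I_ref = 1e-12 W/m^2
Formula: SIL = 10 * log10(I / I_ref)
Compute ratio: I / I_ref = 33783391800
Compute log10: log10(33783391800) = 10.528703
Multiply: SIL = 10 * 10.528703 = 105.29

105.29 dB


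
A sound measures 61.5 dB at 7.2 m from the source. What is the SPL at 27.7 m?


Given values:
  SPL1 = 61.5 dB, r1 = 7.2 m, r2 = 27.7 m
Formula: SPL2 = SPL1 - 20 * log10(r2 / r1)
Compute ratio: r2 / r1 = 27.7 / 7.2 = 3.8472
Compute log10: log10(3.8472) = 0.585145
Compute drop: 20 * 0.585145 = 11.7029
SPL2 = 61.5 - 11.7029 = 49.8

49.8 dB


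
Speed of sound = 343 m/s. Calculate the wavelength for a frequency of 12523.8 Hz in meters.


Given values:
  c = 343 m/s, f = 12523.8 Hz
Formula: lambda = c / f
lambda = 343 / 12523.8
lambda = 0.0274

0.0274 m


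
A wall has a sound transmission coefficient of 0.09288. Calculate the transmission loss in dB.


Given values:
  tau = 0.09288
Formula: TL = 10 * log10(1 / tau)
Compute 1 / tau = 1 / 0.09288 = 10.7666
Compute log10(10.7666) = 1.032079
TL = 10 * 1.032079 = 10.32

10.32 dB


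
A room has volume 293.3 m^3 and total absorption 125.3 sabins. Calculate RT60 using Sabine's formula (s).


Given values:
  V = 293.3 m^3
  A = 125.3 sabins
Formula: RT60 = 0.161 * V / A
Numerator: 0.161 * 293.3 = 47.2213
RT60 = 47.2213 / 125.3 = 0.377

0.377 s


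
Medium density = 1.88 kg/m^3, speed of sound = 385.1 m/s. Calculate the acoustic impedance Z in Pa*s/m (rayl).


Given values:
  rho = 1.88 kg/m^3
  c = 385.1 m/s
Formula: Z = rho * c
Z = 1.88 * 385.1
Z = 723.99

723.99 rayl


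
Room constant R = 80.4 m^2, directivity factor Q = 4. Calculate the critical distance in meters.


Given values:
  R = 80.4 m^2, Q = 4
Formula: d_c = 0.141 * sqrt(Q * R)
Compute Q * R = 4 * 80.4 = 321.6
Compute sqrt(321.6) = 17.9332
d_c = 0.141 * 17.9332 = 2.529

2.529 m


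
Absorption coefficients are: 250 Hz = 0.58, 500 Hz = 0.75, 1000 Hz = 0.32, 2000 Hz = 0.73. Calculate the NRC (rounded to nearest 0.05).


Given values:
  a_250 = 0.58, a_500 = 0.75
  a_1000 = 0.32, a_2000 = 0.73
Formula: NRC = (a250 + a500 + a1000 + a2000) / 4
Sum = 0.58 + 0.75 + 0.32 + 0.73 = 2.38
NRC = 2.38 / 4 = 0.595
Rounded to nearest 0.05: 0.6

0.6


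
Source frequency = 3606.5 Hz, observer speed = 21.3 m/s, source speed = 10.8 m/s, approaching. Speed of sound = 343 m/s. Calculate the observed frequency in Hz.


Given values:
  f_s = 3606.5 Hz, v_o = 21.3 m/s, v_s = 10.8 m/s
  Direction: approaching
Formula: f_o = f_s * (c + v_o) / (c - v_s)
Numerator: c + v_o = 343 + 21.3 = 364.3
Denominator: c - v_s = 343 - 10.8 = 332.2
f_o = 3606.5 * 364.3 / 332.2 = 3954.99

3954.99 Hz


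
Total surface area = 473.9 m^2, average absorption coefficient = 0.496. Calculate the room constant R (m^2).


Given values:
  S = 473.9 m^2, alpha = 0.496
Formula: R = S * alpha / (1 - alpha)
Numerator: 473.9 * 0.496 = 235.0544
Denominator: 1 - 0.496 = 0.504
R = 235.0544 / 0.504 = 466.38

466.38 m^2


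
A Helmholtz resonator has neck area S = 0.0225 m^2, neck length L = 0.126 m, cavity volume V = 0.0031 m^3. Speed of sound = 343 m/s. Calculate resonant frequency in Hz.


Given values:
  S = 0.0225 m^2, L = 0.126 m, V = 0.0031 m^3, c = 343 m/s
Formula: f = (c / (2*pi)) * sqrt(S / (V * L))
Compute V * L = 0.0031 * 0.126 = 0.0003906
Compute S / (V * L) = 0.0225 / 0.0003906 = 57.6037
Compute sqrt(57.6037) = 7.58971
Compute c / (2*pi) = 343 / 6.283185 = 54.590148
f = 54.590148 * 7.58971 = 414.32

414.32 Hz


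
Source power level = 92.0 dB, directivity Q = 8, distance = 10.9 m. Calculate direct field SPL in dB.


Given values:
  Lw = 92.0 dB, Q = 8, r = 10.9 m
Formula: SPL = Lw + 10 * log10(Q / (4 * pi * r^2))
Compute 4 * pi * r^2 = 4 * pi * 10.9^2 = 1493.0105
Compute Q / denom = 8 / 1493.0105 = 0.0053583
Compute 10 * log10(0.0053583) = -22.7097
SPL = 92.0 + (-22.7097) = 69.29

69.29 dB


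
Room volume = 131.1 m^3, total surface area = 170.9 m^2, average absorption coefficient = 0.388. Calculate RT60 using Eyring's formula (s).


Given values:
  V = 131.1 m^3, S = 170.9 m^2, alpha = 0.388
Formula: RT60 = 0.161 * V / (-S * ln(1 - alpha))
Compute ln(1 - 0.388) = ln(0.612) = -0.491023
Denominator: -170.9 * -0.491023 = 83.9158
Numerator: 0.161 * 131.1 = 21.1071
RT60 = 21.1071 / 83.9158 = 0.252

0.252 s


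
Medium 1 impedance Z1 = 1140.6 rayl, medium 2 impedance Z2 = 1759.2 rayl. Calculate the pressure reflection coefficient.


Given values:
  Z1 = 1140.6 rayl, Z2 = 1759.2 rayl
Formula: R = (Z2 - Z1) / (Z2 + Z1)
Numerator: Z2 - Z1 = 1759.2 - 1140.6 = 618.6
Denominator: Z2 + Z1 = 1759.2 + 1140.6 = 2899.8
R = 618.6 / 2899.8 = 0.2133

0.2133


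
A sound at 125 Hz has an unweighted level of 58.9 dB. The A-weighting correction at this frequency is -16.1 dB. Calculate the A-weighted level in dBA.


Given values:
  SPL = 58.9 dB
  A-weighting at 125 Hz = -16.1 dB
Formula: L_A = SPL + A_weight
L_A = 58.9 + (-16.1)
L_A = 42.8

42.8 dBA


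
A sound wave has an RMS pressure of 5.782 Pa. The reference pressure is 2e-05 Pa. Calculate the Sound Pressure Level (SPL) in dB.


Given values:
  p = 5.782 Pa
  p_ref = 2e-05 Pa
Formula: SPL = 20 * log10(p / p_ref)
Compute ratio: p / p_ref = 5.782 / 2e-05 = 289100
Compute log10: log10(289100) = 5.461048
Multiply: SPL = 20 * 5.461048 = 109.22

109.22 dB


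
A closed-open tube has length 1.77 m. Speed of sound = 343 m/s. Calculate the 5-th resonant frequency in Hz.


Given values:
  Tube type: closed-open, L = 1.77 m, c = 343 m/s, n = 5
Formula: f_n = (2n - 1) * c / (4 * L)
Compute 2n - 1 = 2*5 - 1 = 9
Compute 4 * L = 4 * 1.77 = 7.08
f = 9 * 343 / 7.08
f = 436.02

436.02 Hz


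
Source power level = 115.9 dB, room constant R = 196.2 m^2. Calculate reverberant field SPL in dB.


Given values:
  Lw = 115.9 dB, R = 196.2 m^2
Formula: SPL = Lw + 10 * log10(4 / R)
Compute 4 / R = 4 / 196.2 = 0.020387
Compute 10 * log10(0.020387) = -16.9065
SPL = 115.9 + (-16.9065) = 98.99

98.99 dB


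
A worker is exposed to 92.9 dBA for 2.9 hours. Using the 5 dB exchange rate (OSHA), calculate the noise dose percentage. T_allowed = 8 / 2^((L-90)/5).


Given values:
  L = 92.9 dBA, T = 2.9 hours
Formula: T_allowed = 8 / 2^((L - 90) / 5)
Compute exponent: (92.9 - 90) / 5 = 0.58
Compute 2^(0.58) = 1.494849
T_allowed = 8 / 1.494849 = 5.351711 hours
Dose = (T / T_allowed) * 100
Dose = (2.9 / 5.351711) * 100 = 54.19

54.19 %


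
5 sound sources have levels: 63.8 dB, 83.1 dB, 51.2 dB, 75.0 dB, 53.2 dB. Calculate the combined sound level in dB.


Formula: L_total = 10 * log10( sum(10^(Li/10)) )
  Source 1: 10^(63.8/10) = 2398832.919
  Source 2: 10^(83.1/10) = 204173794.467
  Source 3: 10^(51.2/10) = 131825.6739
  Source 4: 10^(75.0/10) = 31622776.6017
  Source 5: 10^(53.2/10) = 208929.6131
Sum of linear values = 238536159.2747
L_total = 10 * log10(238536159.2747) = 83.78

83.78 dB


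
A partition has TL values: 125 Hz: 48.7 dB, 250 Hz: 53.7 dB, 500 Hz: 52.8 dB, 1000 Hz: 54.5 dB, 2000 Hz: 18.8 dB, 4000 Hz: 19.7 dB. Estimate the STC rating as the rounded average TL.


Given TL values at each frequency:
  125 Hz: 48.7 dB
  250 Hz: 53.7 dB
  500 Hz: 52.8 dB
  1000 Hz: 54.5 dB
  2000 Hz: 18.8 dB
  4000 Hz: 19.7 dB
Formula: STC ~ round(average of TL values)
Sum = 48.7 + 53.7 + 52.8 + 54.5 + 18.8 + 19.7 = 248.2
Average = 248.2 / 6 = 41.37
Rounded: 41

41


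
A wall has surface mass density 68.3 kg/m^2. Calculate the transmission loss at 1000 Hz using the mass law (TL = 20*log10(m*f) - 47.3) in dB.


Given values:
  m = 68.3 kg/m^2, f = 1000 Hz
Formula: TL = 20 * log10(m * f) - 47.3
Compute m * f = 68.3 * 1000 = 68300.0
Compute log10(68300.0) = 4.834421
Compute 20 * 4.834421 = 96.6884
TL = 96.6884 - 47.3 = 49.39

49.39 dB


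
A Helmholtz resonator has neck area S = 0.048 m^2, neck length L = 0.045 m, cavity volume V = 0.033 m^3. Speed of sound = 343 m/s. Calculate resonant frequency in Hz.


Given values:
  S = 0.048 m^2, L = 0.045 m, V = 0.033 m^3, c = 343 m/s
Formula: f = (c / (2*pi)) * sqrt(S / (V * L))
Compute V * L = 0.033 * 0.045 = 0.001485
Compute S / (V * L) = 0.048 / 0.001485 = 32.3232
Compute sqrt(32.3232) = 5.68535
Compute c / (2*pi) = 343 / 6.283185 = 54.590148
f = 54.590148 * 5.68535 = 310.36

310.36 Hz


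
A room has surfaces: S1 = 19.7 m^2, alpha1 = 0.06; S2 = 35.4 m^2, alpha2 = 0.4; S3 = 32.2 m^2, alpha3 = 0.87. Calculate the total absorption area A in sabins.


Given surfaces:
  Surface 1: 19.7 * 0.06 = 1.182
  Surface 2: 35.4 * 0.4 = 14.16
  Surface 3: 32.2 * 0.87 = 28.014
Formula: A = sum(Si * alpha_i)
A = 1.182 + 14.16 + 28.014
A = 43.36

43.36 sabins


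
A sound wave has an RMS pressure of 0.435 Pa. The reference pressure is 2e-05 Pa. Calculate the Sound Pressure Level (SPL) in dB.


Given values:
  p = 0.435 Pa
  p_ref = 2e-05 Pa
Formula: SPL = 20 * log10(p / p_ref)
Compute ratio: p / p_ref = 0.435 / 2e-05 = 21750
Compute log10: log10(21750) = 4.337459
Multiply: SPL = 20 * 4.337459 = 86.75

86.75 dB


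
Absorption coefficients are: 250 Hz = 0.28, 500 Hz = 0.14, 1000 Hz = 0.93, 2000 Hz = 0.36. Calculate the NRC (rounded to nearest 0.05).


Given values:
  a_250 = 0.28, a_500 = 0.14
  a_1000 = 0.93, a_2000 = 0.36
Formula: NRC = (a250 + a500 + a1000 + a2000) / 4
Sum = 0.28 + 0.14 + 0.93 + 0.36 = 1.71
NRC = 1.71 / 4 = 0.4275
Rounded to nearest 0.05: 0.45

0.45


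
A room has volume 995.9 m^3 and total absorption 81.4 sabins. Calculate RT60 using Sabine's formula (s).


Given values:
  V = 995.9 m^3
  A = 81.4 sabins
Formula: RT60 = 0.161 * V / A
Numerator: 0.161 * 995.9 = 160.3399
RT60 = 160.3399 / 81.4 = 1.97

1.97 s


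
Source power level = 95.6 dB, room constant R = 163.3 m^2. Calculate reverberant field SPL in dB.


Given values:
  Lw = 95.6 dB, R = 163.3 m^2
Formula: SPL = Lw + 10 * log10(4 / R)
Compute 4 / R = 4 / 163.3 = 0.024495
Compute 10 * log10(0.024495) = -16.1092
SPL = 95.6 + (-16.1092) = 79.49

79.49 dB


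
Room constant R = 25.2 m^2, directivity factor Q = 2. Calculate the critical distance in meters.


Given values:
  R = 25.2 m^2, Q = 2
Formula: d_c = 0.141 * sqrt(Q * R)
Compute Q * R = 2 * 25.2 = 50.4
Compute sqrt(50.4) = 7.0993
d_c = 0.141 * 7.0993 = 1.001

1.001 m


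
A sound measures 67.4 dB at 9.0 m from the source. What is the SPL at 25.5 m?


Given values:
  SPL1 = 67.4 dB, r1 = 9.0 m, r2 = 25.5 m
Formula: SPL2 = SPL1 - 20 * log10(r2 / r1)
Compute ratio: r2 / r1 = 25.5 / 9.0 = 2.8333
Compute log10: log10(2.8333) = 0.452293
Compute drop: 20 * 0.452293 = 9.0459
SPL2 = 67.4 - 9.0459 = 58.35

58.35 dB


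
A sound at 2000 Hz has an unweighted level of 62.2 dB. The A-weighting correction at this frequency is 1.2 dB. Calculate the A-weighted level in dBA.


Given values:
  SPL = 62.2 dB
  A-weighting at 2000 Hz = 1.2 dB
Formula: L_A = SPL + A_weight
L_A = 62.2 + (1.2)
L_A = 63.4

63.4 dBA


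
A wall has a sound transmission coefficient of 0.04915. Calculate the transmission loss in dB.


Given values:
  tau = 0.04915
Formula: TL = 10 * log10(1 / tau)
Compute 1 / tau = 1 / 0.04915 = 20.3459
Compute log10(20.3459) = 1.308477
TL = 10 * 1.308477 = 13.08

13.08 dB


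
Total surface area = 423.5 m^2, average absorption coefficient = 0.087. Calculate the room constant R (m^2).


Given values:
  S = 423.5 m^2, alpha = 0.087
Formula: R = S * alpha / (1 - alpha)
Numerator: 423.5 * 0.087 = 36.8445
Denominator: 1 - 0.087 = 0.913
R = 36.8445 / 0.913 = 40.36

40.36 m^2


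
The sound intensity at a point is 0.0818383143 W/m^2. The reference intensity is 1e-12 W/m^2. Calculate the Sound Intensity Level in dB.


Given values:
  I = 0.0818383143 W/m^2
  I_ref = 1e-12 W/m^2
Formula: SIL = 10 * log10(I / I_ref)
Compute ratio: I / I_ref = 81838314300
Compute log10: log10(81838314300) = 10.912957
Multiply: SIL = 10 * 10.912957 = 109.13

109.13 dB
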